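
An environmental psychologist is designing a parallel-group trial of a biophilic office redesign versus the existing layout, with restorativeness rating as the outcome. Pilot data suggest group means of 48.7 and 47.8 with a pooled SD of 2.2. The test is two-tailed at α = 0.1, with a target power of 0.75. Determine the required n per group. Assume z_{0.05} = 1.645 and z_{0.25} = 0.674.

Cohen's d = |M₁ − M₂| / SD_pooled = |48.7 − 47.8| / 2.2 = 0.9 / 2.2 = 0.409.
For two independent groups with equal n: n = 2·((z_{α/2} + z_β) / d)².
z_{α/2} + z_β = 1.645 + 0.674 = 2.319.
n = 2 × (2.319 / 0.409)² = 2 × 5.670² = 2 × 32.15 = 64.3.
Round up to the next whole participant.

n = 65 per group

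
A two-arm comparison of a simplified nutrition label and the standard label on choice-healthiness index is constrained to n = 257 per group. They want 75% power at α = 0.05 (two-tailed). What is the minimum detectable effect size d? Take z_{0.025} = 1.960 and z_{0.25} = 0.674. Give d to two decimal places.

For two independent groups of n = 257 each: d_min = (z_{α/2} + z_β)·√(2/n).
z-sum = 1.960 + 0.674 = 2.634.
d_min = 2.634 × √(2/257) = 2.634 × 0.0882 = 0.232.

d_min ≈ 0.23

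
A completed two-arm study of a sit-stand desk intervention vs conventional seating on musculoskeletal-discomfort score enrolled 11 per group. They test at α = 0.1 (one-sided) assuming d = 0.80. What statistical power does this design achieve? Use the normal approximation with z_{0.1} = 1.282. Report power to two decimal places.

power ≈ 0.72

For two equal groups, power = Φ(d·√(n/2) − z_{α}).
d·√(n/2) = 0.80 × √(11/2) = 0.80 × 2.345 = 1.876.
z_β = 1.876 − 1.282 = 0.594.
Power = Φ(0.594) = 0.724.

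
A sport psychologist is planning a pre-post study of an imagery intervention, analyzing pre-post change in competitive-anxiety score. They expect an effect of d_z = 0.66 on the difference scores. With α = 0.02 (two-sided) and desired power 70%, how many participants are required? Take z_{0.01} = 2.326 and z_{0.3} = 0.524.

For a paired (one-sample on differences) test: n = ((z_{α/2} + z_β) / d)².
z_{α/2} + z_β = 2.326 + 0.524 = 2.850.
n = (2.850 / 0.66)² = 4.318² = 18.65.
Round up.

n = 19 pairs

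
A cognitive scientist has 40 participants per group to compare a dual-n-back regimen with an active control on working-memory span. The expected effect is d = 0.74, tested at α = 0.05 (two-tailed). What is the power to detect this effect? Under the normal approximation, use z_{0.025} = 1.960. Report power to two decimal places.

power ≈ 0.91

For two equal groups, power = Φ(d·√(n/2) − z_{α/2}).
d·√(n/2) = 0.74 × √(40/2) = 0.74 × 4.472 = 3.309.
z_β = 3.309 − 1.960 = 1.349.
Power = Φ(1.349) = 0.911.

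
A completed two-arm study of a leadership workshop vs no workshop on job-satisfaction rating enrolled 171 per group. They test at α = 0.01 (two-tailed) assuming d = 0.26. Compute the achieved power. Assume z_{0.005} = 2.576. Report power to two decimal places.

power ≈ 0.43

For two equal groups, power = Φ(d·√(n/2) − z_{α/2}).
d·√(n/2) = 0.26 × √(171/2) = 0.26 × 9.247 = 2.404.
z_β = 2.404 − 2.576 = -0.172.
Power = Φ(-0.172) = 0.432.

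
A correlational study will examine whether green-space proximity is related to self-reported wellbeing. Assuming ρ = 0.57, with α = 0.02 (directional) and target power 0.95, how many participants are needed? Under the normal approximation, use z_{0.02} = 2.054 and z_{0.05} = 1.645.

Fisher's z: C = ½·ln((1+r)/(1−r)) = ½·ln(3.6512) = 0.6475.
n = ((z_{α} + z_β)/C)² + 3.
(2.054 + 1.645) / 0.6475 = 3.699 / 0.6475 = 5.713.
n = 5.713² + 3 = 32.64 + 3 = 35.6.
Round up.

n = 36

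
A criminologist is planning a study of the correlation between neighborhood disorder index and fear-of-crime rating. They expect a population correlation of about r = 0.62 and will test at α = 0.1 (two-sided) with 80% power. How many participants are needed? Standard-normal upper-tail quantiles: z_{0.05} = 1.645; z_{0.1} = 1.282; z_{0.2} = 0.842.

Fisher's z: C = ½·ln((1+r)/(1−r)) = ½·ln(4.2632) = 0.7250.
n = ((z_{α/2} + z_β)/C)² + 3.
(1.645 + 0.842) / 0.7250 = 2.487 / 0.7250 = 3.430.
n = 3.430² + 3 = 11.77 + 3 = 14.8.
Round up.

n = 15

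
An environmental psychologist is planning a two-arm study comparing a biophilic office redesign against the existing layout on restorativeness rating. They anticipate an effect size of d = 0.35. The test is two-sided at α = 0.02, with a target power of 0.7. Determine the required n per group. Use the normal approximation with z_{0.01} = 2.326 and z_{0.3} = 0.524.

For two independent groups with equal n: n = 2·((z_{α/2} + z_β) / d)².
z_{α/2} + z_β = 2.326 + 0.524 = 2.850.
n = 2 × (2.850 / 0.35)² = 2 × 8.143² = 2 × 66.31 = 132.6.
Round up to the next whole participant.

n = 133 per group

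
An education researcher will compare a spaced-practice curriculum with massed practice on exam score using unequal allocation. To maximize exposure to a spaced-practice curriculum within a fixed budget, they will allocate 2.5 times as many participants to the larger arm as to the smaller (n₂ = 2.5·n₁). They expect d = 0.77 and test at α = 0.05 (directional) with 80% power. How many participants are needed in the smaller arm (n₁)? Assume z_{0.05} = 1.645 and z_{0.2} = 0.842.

With allocation ratio k = n₂/n₁ = 2.5, Var(x̄₁−x̄₂) = σ²(1/n₁ + 1/(k·n₁)) = σ²·(k+1)/(k·n₁).
So n₁ = (1 + 1/k)·((z_{α} + z_β)/d)² = 1.400 × (2.487/0.77)².
n₁ = 1.400 × 10.43 = 14.6.
Round up: n₁ = 15, giving n₂ = ⌈2.5 × 15⌉ = ⌈37.5⌉ = 38.

n₁ = 15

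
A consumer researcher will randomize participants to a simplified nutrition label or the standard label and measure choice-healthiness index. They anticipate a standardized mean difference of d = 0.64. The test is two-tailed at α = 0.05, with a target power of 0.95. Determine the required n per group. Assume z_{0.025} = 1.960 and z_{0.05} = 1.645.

n = 64 per group

For two independent groups with equal n: n = 2·((z_{α/2} + z_β) / d)².
z_{α/2} + z_β = 1.960 + 1.645 = 3.605.
n = 2 × (3.605 / 0.64)² = 2 × 5.633² = 2 × 31.73 = 63.5.
Round up to the next whole participant.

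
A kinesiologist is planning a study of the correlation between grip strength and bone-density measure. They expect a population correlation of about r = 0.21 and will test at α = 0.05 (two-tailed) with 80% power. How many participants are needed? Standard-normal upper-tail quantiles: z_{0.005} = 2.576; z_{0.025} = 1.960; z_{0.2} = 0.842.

Fisher's z: C = ½·ln((1+r)/(1−r)) = ½·ln(1.5316) = 0.2132.
n = ((z_{α/2} + z_β)/C)² + 3.
(1.960 + 0.842) / 0.2132 = 2.802 / 0.2132 = 13.143.
n = 13.143² + 3 = 172.73 + 3 = 175.7.
Round up.

n = 176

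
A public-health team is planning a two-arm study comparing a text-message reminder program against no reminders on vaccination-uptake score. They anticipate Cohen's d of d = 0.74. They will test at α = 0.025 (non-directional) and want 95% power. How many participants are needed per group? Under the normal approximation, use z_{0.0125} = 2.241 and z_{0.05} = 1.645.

For two independent groups with equal n: n = 2·((z_{α/2} + z_β) / d)².
z_{α/2} + z_β = 2.241 + 1.645 = 3.886.
n = 2 × (3.886 / 0.74)² = 2 × 5.251² = 2 × 27.58 = 55.2.
Round up to the next whole participant.

n = 56 per group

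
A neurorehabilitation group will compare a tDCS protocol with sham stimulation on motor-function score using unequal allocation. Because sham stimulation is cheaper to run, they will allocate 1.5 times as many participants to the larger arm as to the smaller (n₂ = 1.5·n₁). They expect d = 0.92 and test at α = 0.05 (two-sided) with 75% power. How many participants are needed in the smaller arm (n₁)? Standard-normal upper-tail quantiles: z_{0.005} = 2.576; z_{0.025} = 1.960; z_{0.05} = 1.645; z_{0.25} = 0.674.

With allocation ratio k = n₂/n₁ = 1.5, Var(x̄₁−x̄₂) = σ²(1/n₁ + 1/(k·n₁)) = σ²·(k+1)/(k·n₁).
So n₁ = (1 + 1/k)·((z_{α/2} + z_β)/d)² = 1.667 × (2.634/0.92)².
n₁ = 1.667 × 8.20 = 13.7.
Round up: n₁ = 14, giving n₂ = 1.5 × 14 = 21.

n₁ = 14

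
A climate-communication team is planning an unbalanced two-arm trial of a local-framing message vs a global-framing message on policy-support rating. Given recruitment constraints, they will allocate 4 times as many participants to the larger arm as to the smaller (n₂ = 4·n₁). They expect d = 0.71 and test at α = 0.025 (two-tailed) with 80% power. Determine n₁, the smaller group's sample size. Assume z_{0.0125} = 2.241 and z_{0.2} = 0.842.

With allocation ratio k = n₂/n₁ = 4, Var(x̄₁−x̄₂) = σ²(1/n₁ + 1/(k·n₁)) = σ²·(k+1)/(k·n₁).
So n₁ = (1 + 1/k)·((z_{α/2} + z_β)/d)² = 1.250 × (3.083/0.71)².
n₁ = 1.250 × 18.86 = 23.6.
Round up: n₁ = 24, giving n₂ = 4 × 24 = 96.

n₁ = 24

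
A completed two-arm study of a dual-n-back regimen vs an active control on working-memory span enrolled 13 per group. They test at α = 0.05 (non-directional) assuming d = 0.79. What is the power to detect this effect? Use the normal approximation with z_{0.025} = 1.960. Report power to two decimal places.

power ≈ 0.52

For two equal groups, power = Φ(d·√(n/2) − z_{α/2}).
d·√(n/2) = 0.79 × √(13/2) = 0.79 × 2.550 = 2.014.
z_β = 2.014 − 1.960 = 0.054.
Power = Φ(0.054) = 0.522.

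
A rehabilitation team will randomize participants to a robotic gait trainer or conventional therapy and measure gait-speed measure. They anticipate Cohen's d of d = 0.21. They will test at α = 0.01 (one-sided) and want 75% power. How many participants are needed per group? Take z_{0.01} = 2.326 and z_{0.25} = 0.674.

n = 409 per group

For two independent groups with equal n: n = 2·((z_{α} + z_β) / d)².
z_{α} + z_β = 2.326 + 0.674 = 3.000.
n = 2 × (3.000 / 0.21)² = 2 × 14.286² = 2 × 204.08 = 408.2.
Round up to the next whole participant.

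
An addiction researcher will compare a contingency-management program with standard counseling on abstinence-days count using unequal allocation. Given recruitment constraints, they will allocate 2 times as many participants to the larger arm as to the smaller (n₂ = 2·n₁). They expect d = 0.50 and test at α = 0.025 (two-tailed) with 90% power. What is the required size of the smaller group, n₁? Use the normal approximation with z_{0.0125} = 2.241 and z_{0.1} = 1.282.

With allocation ratio k = n₂/n₁ = 2, Var(x̄₁−x̄₂) = σ²(1/n₁ + 1/(k·n₁)) = σ²·(k+1)/(k·n₁).
So n₁ = (1 + 1/k)·((z_{α/2} + z_β)/d)² = 1.500 × (3.523/0.50)².
n₁ = 1.500 × 49.65 = 74.5.
Round up: n₁ = 75, giving n₂ = 2 × 75 = 150.

n₁ = 75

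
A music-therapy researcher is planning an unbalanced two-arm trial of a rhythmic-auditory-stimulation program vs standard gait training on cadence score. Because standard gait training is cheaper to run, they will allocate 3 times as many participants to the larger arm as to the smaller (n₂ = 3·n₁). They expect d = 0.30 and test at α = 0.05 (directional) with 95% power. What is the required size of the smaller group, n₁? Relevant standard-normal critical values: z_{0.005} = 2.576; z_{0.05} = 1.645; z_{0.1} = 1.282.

n₁ = 161

With allocation ratio k = n₂/n₁ = 3, Var(x̄₁−x̄₂) = σ²(1/n₁ + 1/(k·n₁)) = σ²·(k+1)/(k·n₁).
So n₁ = (1 + 1/k)·((z_{α} + z_β)/d)² = 1.333 × (3.290/0.30)².
n₁ = 1.333 × 120.27 = 160.4.
Round up: n₁ = 161, giving n₂ = 3 × 161 = 483.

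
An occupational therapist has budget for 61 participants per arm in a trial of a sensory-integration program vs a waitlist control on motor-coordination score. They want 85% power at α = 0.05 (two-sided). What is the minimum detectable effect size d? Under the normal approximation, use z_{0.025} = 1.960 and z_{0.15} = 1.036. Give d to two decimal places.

For two independent groups of n = 61 each: d_min = (z_{α/2} + z_β)·√(2/n).
z-sum = 1.960 + 1.036 = 2.996.
d_min = 2.996 × √(2/61) = 2.996 × 0.1811 = 0.542.

d_min ≈ 0.54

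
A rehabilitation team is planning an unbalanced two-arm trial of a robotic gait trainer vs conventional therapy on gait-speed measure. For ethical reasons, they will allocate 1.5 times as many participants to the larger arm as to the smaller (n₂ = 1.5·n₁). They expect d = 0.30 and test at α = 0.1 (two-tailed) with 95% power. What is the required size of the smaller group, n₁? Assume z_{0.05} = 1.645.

With allocation ratio k = n₂/n₁ = 1.5, Var(x̄₁−x̄₂) = σ²(1/n₁ + 1/(k·n₁)) = σ²·(k+1)/(k·n₁).
So n₁ = (1 + 1/k)·((z_{α/2} + z_β)/d)² = 1.667 × (3.290/0.30)².
n₁ = 1.667 × 120.27 = 200.4.
Round up: n₁ = 201, giving n₂ = ⌈1.5 × 201⌉ = ⌈301.5⌉ = 302.

n₁ = 201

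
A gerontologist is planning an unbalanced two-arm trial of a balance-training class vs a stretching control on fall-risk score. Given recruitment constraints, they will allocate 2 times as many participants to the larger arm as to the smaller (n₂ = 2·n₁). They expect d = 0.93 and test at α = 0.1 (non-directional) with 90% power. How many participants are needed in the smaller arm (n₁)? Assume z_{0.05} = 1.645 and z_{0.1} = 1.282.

n₁ = 15

With allocation ratio k = n₂/n₁ = 2, Var(x̄₁−x̄₂) = σ²(1/n₁ + 1/(k·n₁)) = σ²·(k+1)/(k·n₁).
So n₁ = (1 + 1/k)·((z_{α/2} + z_β)/d)² = 1.500 × (2.927/0.93)².
n₁ = 1.500 × 9.91 = 14.9.
Round up: n₁ = 15, giving n₂ = 2 × 15 = 30.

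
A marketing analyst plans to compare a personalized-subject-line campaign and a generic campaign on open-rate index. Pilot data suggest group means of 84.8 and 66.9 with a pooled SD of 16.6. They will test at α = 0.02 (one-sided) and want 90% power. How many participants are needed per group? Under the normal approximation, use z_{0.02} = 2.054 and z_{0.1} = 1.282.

n = 20 per group

Cohen's d = |M₁ − M₂| / SD_pooled = |84.8 − 66.9| / 16.6 = 17.9 / 16.6 = 1.078.
For two independent groups with equal n: n = 2·((z_{α} + z_β) / d)².
z_{α} + z_β = 2.054 + 1.282 = 3.336.
n = 2 × (3.336 / 1.078)² = 2 × 3.095² = 2 × 9.58 = 19.2.
Round up to the next whole participant.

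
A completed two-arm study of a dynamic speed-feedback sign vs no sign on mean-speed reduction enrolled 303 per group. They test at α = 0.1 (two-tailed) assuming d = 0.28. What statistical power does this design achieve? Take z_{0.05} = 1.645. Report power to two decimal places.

power ≈ 0.96

For two equal groups, power = Φ(d·√(n/2) − z_{α/2}).
d·√(n/2) = 0.28 × √(303/2) = 0.28 × 12.309 = 3.446.
z_β = 3.446 − 1.645 = 1.801.
Power = Φ(1.801) = 0.964.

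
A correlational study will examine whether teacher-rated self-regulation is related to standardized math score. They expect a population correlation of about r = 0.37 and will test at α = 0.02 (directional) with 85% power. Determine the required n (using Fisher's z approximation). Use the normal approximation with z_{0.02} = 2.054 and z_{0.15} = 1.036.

n = 67

Fisher's z: C = ½·ln((1+r)/(1−r)) = ½·ln(2.1746) = 0.3884.
n = ((z_{α} + z_β)/C)² + 3.
(2.054 + 1.036) / 0.3884 = 3.090 / 0.3884 = 7.956.
n = 7.956² + 3 = 63.29 + 3 = 66.3.
Round up.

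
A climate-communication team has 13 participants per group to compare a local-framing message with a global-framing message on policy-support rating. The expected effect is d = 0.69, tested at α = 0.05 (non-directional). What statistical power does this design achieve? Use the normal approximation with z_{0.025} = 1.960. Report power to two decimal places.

For two equal groups, power = Φ(d·√(n/2) − z_{α/2}).
d·√(n/2) = 0.69 × √(13/2) = 0.69 × 2.550 = 1.759.
z_β = 1.759 − 1.960 = -0.201.
Power = Φ(-0.201) = 0.420.

power ≈ 0.42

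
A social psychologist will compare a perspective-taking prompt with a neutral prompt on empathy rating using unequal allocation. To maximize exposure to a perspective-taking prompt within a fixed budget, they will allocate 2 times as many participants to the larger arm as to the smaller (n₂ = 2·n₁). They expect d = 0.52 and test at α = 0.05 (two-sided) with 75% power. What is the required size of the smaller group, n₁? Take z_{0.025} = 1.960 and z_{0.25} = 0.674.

With allocation ratio k = n₂/n₁ = 2, Var(x̄₁−x̄₂) = σ²(1/n₁ + 1/(k·n₁)) = σ²·(k+1)/(k·n₁).
So n₁ = (1 + 1/k)·((z_{α/2} + z_β)/d)² = 1.500 × (2.634/0.52)².
n₁ = 1.500 × 25.66 = 38.5.
Round up: n₁ = 39, giving n₂ = 2 × 39 = 78.

n₁ = 39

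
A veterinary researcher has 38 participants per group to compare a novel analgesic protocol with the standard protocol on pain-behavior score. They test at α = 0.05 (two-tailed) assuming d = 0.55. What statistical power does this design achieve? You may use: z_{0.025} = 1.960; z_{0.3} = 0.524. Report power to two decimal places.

power ≈ 0.67

For two equal groups, power = Φ(d·√(n/2) − z_{α/2}).
d·√(n/2) = 0.55 × √(38/2) = 0.55 × 4.359 = 2.397.
z_β = 2.397 − 1.960 = 0.437.
Power = Φ(0.437) = 0.669.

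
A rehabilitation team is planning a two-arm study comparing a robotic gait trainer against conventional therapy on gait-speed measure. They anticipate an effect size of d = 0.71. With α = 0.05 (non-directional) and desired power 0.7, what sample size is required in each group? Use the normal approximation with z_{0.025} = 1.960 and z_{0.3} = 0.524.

n = 25 per group

For two independent groups with equal n: n = 2·((z_{α/2} + z_β) / d)².
z_{α/2} + z_β = 1.960 + 0.524 = 2.484.
n = 2 × (2.484 / 0.71)² = 2 × 3.499² = 2 × 12.24 = 24.5.
Round up to the next whole participant.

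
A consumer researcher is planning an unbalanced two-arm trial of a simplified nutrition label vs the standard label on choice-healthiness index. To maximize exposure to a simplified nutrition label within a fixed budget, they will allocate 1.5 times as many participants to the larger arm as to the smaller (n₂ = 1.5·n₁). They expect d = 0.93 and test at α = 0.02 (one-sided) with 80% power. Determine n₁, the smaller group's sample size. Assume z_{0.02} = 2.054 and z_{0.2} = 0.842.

n₁ = 17

With allocation ratio k = n₂/n₁ = 1.5, Var(x̄₁−x̄₂) = σ²(1/n₁ + 1/(k·n₁)) = σ²·(k+1)/(k·n₁).
So n₁ = (1 + 1/k)·((z_{α} + z_β)/d)² = 1.667 × (2.896/0.93)².
n₁ = 1.667 × 9.70 = 16.2.
Round up: n₁ = 17, giving n₂ = ⌈1.5 × 17⌉ = ⌈25.5⌉ = 26.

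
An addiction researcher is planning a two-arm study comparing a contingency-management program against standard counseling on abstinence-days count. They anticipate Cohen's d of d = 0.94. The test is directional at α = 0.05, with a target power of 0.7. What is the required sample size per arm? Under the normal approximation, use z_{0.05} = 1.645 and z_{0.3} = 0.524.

For two independent groups with equal n: n = 2·((z_{α} + z_β) / d)².
z_{α} + z_β = 1.645 + 0.524 = 2.169.
n = 2 × (2.169 / 0.94)² = 2 × 2.307² = 2 × 5.32 = 10.6.
Round up to the next whole participant.

n = 11 per group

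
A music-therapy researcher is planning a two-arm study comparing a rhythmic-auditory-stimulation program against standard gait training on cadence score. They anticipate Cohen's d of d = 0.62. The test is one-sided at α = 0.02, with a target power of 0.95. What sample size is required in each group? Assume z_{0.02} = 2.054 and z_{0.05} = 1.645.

n = 72 per group

For two independent groups with equal n: n = 2·((z_{α} + z_β) / d)².
z_{α} + z_β = 2.054 + 1.645 = 3.699.
n = 2 × (3.699 / 0.62)² = 2 × 5.966² = 2 × 35.59 = 71.2.
Round up to the next whole participant.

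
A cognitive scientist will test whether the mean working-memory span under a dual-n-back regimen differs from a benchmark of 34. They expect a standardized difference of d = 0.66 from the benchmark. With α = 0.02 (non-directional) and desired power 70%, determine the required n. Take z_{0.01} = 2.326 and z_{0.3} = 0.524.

For a one-sample test: n = ((z_{α/2} + z_β) / d)².
z_{α/2} + z_β = 2.326 + 0.524 = 2.850.
n = (2.850 / 0.66)² = 4.318² = 18.65.
Round up.

n = 19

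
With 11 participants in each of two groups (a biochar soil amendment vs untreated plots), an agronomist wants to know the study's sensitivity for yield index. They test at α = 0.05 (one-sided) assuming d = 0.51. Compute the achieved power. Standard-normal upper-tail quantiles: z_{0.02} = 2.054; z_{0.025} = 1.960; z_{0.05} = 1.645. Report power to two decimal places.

For two equal groups, power = Φ(d·√(n/2) − z_{α}).
d·√(n/2) = 0.51 × √(11/2) = 0.51 × 2.345 = 1.196.
z_β = 1.196 − 1.645 = -0.449.
Power = Φ(-0.449) = 0.327.

power ≈ 0.33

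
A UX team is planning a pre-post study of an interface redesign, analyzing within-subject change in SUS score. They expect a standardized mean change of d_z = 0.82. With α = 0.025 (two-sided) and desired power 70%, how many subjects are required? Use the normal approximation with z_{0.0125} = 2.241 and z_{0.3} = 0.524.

For a paired (one-sample on differences) test: n = ((z_{α/2} + z_β) / d)².
z_{α/2} + z_β = 2.241 + 0.524 = 2.765.
n = (2.765 / 0.82)² = 3.372² = 11.37.
Round up.

n = 12 pairs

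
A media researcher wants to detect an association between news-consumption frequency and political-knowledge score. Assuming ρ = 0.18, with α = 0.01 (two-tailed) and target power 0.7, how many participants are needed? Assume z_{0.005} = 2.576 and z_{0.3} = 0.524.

Fisher's z: C = ½·ln((1+r)/(1−r)) = ½·ln(1.4390) = 0.1820.
n = ((z_{α/2} + z_β)/C)² + 3.
(2.576 + 0.524) / 0.1820 = 3.100 / 0.1820 = 17.033.
n = 17.033² + 3 = 290.12 + 3 = 293.1.
Round up.

n = 294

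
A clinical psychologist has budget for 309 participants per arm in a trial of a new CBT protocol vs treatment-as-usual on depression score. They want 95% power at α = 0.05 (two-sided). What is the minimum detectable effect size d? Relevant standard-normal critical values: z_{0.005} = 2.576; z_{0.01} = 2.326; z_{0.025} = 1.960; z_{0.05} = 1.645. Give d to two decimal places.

d_min ≈ 0.29

For two independent groups of n = 309 each: d_min = (z_{α/2} + z_β)·√(2/n).
z-sum = 1.960 + 1.645 = 3.605.
d_min = 3.605 × √(2/309) = 3.605 × 0.0805 = 0.290.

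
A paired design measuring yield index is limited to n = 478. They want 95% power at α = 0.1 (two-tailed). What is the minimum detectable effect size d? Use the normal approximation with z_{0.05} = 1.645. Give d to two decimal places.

d_min ≈ 0.15

For a single sample (or paired design) of n = 478: d_min = (z_{α/2} + z_β)/√n.
z-sum = 1.645 + 1.645 = 3.290.
d_min = 3.290 / √478 = 3.290 / 21.863 = 0.150.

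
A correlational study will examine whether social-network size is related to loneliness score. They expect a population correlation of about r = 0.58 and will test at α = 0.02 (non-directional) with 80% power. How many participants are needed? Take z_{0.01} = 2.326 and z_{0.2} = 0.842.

n = 26

Fisher's z: C = ½·ln((1+r)/(1−r)) = ½·ln(3.7619) = 0.6625.
n = ((z_{α/2} + z_β)/C)² + 3.
(2.326 + 0.842) / 0.6625 = 3.168 / 0.6625 = 4.782.
n = 4.782² + 3 = 22.87 + 3 = 25.9.
Round up.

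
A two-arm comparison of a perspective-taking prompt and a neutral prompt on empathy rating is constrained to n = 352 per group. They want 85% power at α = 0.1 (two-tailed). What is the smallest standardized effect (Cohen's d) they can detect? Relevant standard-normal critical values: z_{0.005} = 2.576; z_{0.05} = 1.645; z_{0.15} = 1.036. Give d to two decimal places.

For two independent groups of n = 352 each: d_min = (z_{α/2} + z_β)·√(2/n).
z-sum = 1.645 + 1.036 = 2.681.
d_min = 2.681 × √(2/352) = 2.681 × 0.0754 = 0.202.

d_min ≈ 0.20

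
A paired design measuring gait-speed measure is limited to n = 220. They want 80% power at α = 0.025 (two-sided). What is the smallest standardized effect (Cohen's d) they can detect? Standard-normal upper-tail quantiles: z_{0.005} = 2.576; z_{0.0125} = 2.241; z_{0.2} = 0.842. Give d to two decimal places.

For a single sample (or paired design) of n = 220: d_min = (z_{α/2} + z_β)/√n.
z-sum = 2.241 + 0.842 = 3.083.
d_min = 3.083 / √220 = 3.083 / 14.832 = 0.208.

d_min ≈ 0.21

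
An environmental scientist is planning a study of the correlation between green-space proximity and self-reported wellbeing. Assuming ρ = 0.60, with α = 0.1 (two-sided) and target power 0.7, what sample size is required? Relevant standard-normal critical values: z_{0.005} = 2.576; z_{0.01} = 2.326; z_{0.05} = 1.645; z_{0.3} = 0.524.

Fisher's z: C = ½·ln((1+r)/(1−r)) = ½·ln(4.0000) = 0.6931.
n = ((z_{α/2} + z_β)/C)² + 3.
(1.645 + 0.524) / 0.6931 = 2.169 / 0.6931 = 3.129.
n = 3.129² + 3 = 9.79 + 3 = 12.8.
Round up.

n = 13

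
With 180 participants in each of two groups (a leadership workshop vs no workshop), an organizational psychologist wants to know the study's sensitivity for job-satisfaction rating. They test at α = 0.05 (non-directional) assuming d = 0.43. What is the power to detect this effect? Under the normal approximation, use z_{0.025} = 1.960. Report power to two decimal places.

For two equal groups, power = Φ(d·√(n/2) − z_{α/2}).
d·√(n/2) = 0.43 × √(180/2) = 0.43 × 9.487 = 4.079.
z_β = 4.079 − 1.960 = 2.119.
Power = Φ(2.119) = 0.983.

power ≈ 0.98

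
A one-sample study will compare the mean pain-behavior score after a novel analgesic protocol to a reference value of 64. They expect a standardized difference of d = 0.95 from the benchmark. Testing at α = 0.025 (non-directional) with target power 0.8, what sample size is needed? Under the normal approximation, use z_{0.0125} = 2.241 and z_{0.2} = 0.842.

For a one-sample test: n = ((z_{α/2} + z_β) / d)².
z_{α/2} + z_β = 2.241 + 0.842 = 3.083.
n = (3.083 / 0.95)² = 3.245² = 10.53.
Round up.

n = 11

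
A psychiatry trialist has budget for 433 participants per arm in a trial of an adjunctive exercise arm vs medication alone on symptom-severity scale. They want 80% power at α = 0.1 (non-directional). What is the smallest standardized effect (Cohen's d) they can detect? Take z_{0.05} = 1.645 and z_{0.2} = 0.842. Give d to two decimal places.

For two independent groups of n = 433 each: d_min = (z_{α/2} + z_β)·√(2/n).
z-sum = 1.645 + 0.842 = 2.487.
d_min = 2.487 × √(2/433) = 2.487 × 0.0680 = 0.169.

d_min ≈ 0.17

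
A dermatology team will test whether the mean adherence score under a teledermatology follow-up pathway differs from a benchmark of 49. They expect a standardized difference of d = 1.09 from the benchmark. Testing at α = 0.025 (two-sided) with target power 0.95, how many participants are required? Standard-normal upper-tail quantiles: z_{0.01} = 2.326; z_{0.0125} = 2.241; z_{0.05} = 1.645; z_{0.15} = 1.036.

n = 13

For a one-sample test: n = ((z_{α/2} + z_β) / d)².
z_{α/2} + z_β = 2.241 + 1.645 = 3.886.
n = (3.886 / 1.09)² = 3.565² = 12.71.
Round up.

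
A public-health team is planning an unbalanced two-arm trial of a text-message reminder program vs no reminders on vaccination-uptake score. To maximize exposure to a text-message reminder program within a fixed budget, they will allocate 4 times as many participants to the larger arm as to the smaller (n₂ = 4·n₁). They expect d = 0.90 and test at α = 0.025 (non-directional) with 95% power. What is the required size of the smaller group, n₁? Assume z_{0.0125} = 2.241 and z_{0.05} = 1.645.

n₁ = 24

With allocation ratio k = n₂/n₁ = 4, Var(x̄₁−x̄₂) = σ²(1/n₁ + 1/(k·n₁)) = σ²·(k+1)/(k·n₁).
So n₁ = (1 + 1/k)·((z_{α/2} + z_β)/d)² = 1.250 × (3.886/0.90)².
n₁ = 1.250 × 18.64 = 23.3.
Round up: n₁ = 24, giving n₂ = 4 × 24 = 96.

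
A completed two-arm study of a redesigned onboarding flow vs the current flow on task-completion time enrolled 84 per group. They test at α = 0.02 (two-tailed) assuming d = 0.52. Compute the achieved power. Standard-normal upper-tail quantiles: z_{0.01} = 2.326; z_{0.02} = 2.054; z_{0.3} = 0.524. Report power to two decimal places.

power ≈ 0.85

For two equal groups, power = Φ(d·√(n/2) − z_{α/2}).
d·√(n/2) = 0.52 × √(84/2) = 0.52 × 6.481 = 3.370.
z_β = 3.370 − 2.326 = 1.044.
Power = Φ(1.044) = 0.852.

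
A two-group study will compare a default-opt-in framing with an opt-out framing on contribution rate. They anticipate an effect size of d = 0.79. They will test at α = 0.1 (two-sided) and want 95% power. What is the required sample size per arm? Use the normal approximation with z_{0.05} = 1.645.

n = 35 per group

For two independent groups with equal n: n = 2·((z_{α/2} + z_β) / d)².
z_{α/2} + z_β = 1.645 + 1.645 = 3.290.
n = 2 × (3.290 / 0.79)² = 2 × 4.165² = 2 × 17.34 = 34.7.
Round up to the next whole participant.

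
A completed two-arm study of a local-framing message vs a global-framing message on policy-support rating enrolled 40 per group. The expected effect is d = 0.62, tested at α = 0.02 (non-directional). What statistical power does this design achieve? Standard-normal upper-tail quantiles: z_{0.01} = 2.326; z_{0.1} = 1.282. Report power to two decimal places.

power ≈ 0.67

For two equal groups, power = Φ(d·√(n/2) − z_{α/2}).
d·√(n/2) = 0.62 × √(40/2) = 0.62 × 4.472 = 2.773.
z_β = 2.773 − 2.326 = 0.447.
Power = Φ(0.447) = 0.672.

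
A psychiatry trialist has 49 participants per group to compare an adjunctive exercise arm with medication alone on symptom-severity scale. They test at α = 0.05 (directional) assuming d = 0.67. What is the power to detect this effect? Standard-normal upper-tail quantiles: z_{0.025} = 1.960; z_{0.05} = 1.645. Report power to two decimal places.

power ≈ 0.95

For two equal groups, power = Φ(d·√(n/2) − z_{α}).
d·√(n/2) = 0.67 × √(49/2) = 0.67 × 4.950 = 3.316.
z_β = 3.316 − 1.645 = 1.671.
Power = Φ(1.671) = 0.953.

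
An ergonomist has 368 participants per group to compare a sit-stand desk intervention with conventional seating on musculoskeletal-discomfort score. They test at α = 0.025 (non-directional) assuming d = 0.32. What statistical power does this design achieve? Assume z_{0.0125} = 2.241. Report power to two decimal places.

For two equal groups, power = Φ(d·√(n/2) − z_{α/2}).
d·√(n/2) = 0.32 × √(368/2) = 0.32 × 13.565 = 4.341.
z_β = 4.341 − 2.241 = 2.100.
Power = Φ(2.100) = 0.982.

power ≈ 0.98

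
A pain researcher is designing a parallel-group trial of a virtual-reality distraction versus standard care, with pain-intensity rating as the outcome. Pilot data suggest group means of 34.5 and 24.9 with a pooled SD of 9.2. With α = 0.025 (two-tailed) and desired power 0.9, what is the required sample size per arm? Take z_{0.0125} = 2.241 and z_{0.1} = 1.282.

Cohen's d = |M₁ − M₂| / SD_pooled = |34.5 − 24.9| / 9.2 = 9.6 / 9.2 = 1.043.
For two independent groups with equal n: n = 2·((z_{α/2} + z_β) / d)².
z_{α/2} + z_β = 2.241 + 1.282 = 3.523.
n = 2 × (3.523 / 1.043)² = 2 × 3.378² = 2 × 11.41 = 22.8.
Round up to the next whole participant.

n = 23 per group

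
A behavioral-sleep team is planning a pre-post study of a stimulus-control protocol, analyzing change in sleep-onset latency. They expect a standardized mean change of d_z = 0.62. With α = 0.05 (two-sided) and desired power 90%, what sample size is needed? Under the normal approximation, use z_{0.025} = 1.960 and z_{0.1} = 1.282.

For a paired (one-sample on differences) test: n = ((z_{α/2} + z_β) / d)².
z_{α/2} + z_β = 1.960 + 1.282 = 3.242.
n = (3.242 / 0.62)² = 5.229² = 27.34.
Round up.

n = 28 pairs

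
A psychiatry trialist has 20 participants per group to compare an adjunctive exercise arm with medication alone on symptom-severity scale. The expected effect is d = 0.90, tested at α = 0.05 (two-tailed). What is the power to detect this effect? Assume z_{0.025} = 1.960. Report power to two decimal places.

power ≈ 0.81

For two equal groups, power = Φ(d·√(n/2) − z_{α/2}).
d·√(n/2) = 0.90 × √(20/2) = 0.90 × 3.162 = 2.846.
z_β = 2.846 − 1.960 = 0.886.
Power = Φ(0.886) = 0.812.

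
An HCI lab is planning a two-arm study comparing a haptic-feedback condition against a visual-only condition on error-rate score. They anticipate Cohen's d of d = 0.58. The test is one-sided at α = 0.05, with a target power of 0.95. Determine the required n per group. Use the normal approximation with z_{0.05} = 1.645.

For two independent groups with equal n: n = 2·((z_{α} + z_β) / d)².
z_{α} + z_β = 1.645 + 1.645 = 3.290.
n = 2 × (3.290 / 0.58)² = 2 × 5.672² = 2 × 32.18 = 64.4.
Round up to the next whole participant.

n = 65 per group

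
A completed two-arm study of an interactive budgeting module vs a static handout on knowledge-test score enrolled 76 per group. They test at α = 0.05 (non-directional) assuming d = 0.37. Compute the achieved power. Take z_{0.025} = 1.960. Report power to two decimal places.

power ≈ 0.63

For two equal groups, power = Φ(d·√(n/2) − z_{α/2}).
d·√(n/2) = 0.37 × √(76/2) = 0.37 × 6.164 = 2.281.
z_β = 2.281 − 1.960 = 0.321.
Power = Φ(0.321) = 0.626.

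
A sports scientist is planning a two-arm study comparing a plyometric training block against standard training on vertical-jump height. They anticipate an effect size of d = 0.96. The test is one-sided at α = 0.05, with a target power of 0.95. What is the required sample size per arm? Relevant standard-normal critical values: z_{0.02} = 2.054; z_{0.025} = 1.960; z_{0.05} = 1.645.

For two independent groups with equal n: n = 2·((z_{α} + z_β) / d)².
z_{α} + z_β = 1.645 + 1.645 = 3.290.
n = 2 × (3.290 / 0.96)² = 2 × 3.427² = 2 × 11.74 = 23.5.
Round up to the next whole participant.

n = 24 per group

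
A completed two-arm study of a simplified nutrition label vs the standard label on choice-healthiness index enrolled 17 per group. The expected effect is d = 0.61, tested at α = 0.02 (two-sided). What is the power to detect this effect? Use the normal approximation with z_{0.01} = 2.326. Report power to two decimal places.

power ≈ 0.29

For two equal groups, power = Φ(d·√(n/2) − z_{α/2}).
d·√(n/2) = 0.61 × √(17/2) = 0.61 × 2.915 = 1.778.
z_β = 1.778 − 2.326 = -0.548.
Power = Φ(-0.548) = 0.292.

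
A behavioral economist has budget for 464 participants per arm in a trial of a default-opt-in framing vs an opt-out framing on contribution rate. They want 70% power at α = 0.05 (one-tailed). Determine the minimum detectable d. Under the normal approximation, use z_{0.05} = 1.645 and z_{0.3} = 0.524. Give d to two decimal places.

For two independent groups of n = 464 each: d_min = (z_{α} + z_β)·√(2/n).
z-sum = 1.645 + 0.524 = 2.169.
d_min = 2.169 × √(2/464) = 2.169 × 0.0657 = 0.142.

d_min ≈ 0.14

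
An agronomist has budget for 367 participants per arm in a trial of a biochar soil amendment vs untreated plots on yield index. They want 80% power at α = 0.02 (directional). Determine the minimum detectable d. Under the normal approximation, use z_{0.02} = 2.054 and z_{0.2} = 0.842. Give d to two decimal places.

For two independent groups of n = 367 each: d_min = (z_{α} + z_β)·√(2/n).
z-sum = 2.054 + 0.842 = 2.896.
d_min = 2.896 × √(2/367) = 2.896 × 0.0738 = 0.214.

d_min ≈ 0.21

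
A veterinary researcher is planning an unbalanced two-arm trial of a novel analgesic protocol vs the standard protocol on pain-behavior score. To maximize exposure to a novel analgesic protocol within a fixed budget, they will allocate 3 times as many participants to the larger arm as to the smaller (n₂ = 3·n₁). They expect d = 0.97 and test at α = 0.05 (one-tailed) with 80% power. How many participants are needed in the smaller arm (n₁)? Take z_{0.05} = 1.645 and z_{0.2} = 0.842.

n₁ = 9

With allocation ratio k = n₂/n₁ = 3, Var(x̄₁−x̄₂) = σ²(1/n₁ + 1/(k·n₁)) = σ²·(k+1)/(k·n₁).
So n₁ = (1 + 1/k)·((z_{α} + z_β)/d)² = 1.333 × (2.487/0.97)².
n₁ = 1.333 × 6.57 = 8.8.
Round up: n₁ = 9, giving n₂ = 3 × 9 = 27.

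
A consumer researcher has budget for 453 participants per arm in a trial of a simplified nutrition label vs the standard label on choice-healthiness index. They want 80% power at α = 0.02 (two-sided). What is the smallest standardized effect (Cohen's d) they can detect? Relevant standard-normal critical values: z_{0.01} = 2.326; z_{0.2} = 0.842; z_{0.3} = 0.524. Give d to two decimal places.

d_min ≈ 0.21

For two independent groups of n = 453 each: d_min = (z_{α/2} + z_β)·√(2/n).
z-sum = 2.326 + 0.842 = 3.168.
d_min = 3.168 × √(2/453) = 3.168 × 0.0664 = 0.210.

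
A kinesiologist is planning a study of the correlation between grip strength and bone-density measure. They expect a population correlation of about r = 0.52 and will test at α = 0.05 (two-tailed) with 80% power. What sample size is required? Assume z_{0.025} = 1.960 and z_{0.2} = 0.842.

n = 27

Fisher's z: C = ½·ln((1+r)/(1−r)) = ½·ln(3.1667) = 0.5763.
n = ((z_{α/2} + z_β)/C)² + 3.
(1.960 + 0.842) / 0.5763 = 2.802 / 0.5763 = 4.862.
n = 4.862² + 3 = 23.64 + 3 = 26.6.
Round up.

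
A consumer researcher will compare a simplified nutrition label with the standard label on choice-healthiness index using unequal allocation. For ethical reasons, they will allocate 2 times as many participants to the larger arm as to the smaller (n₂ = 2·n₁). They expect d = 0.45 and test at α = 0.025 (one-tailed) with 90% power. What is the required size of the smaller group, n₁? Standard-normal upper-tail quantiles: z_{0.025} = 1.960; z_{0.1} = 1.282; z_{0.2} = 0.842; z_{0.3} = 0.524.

n₁ = 78

With allocation ratio k = n₂/n₁ = 2, Var(x̄₁−x̄₂) = σ²(1/n₁ + 1/(k·n₁)) = σ²·(k+1)/(k·n₁).
So n₁ = (1 + 1/k)·((z_{α} + z_β)/d)² = 1.500 × (3.242/0.45)².
n₁ = 1.500 × 51.90 = 77.9.
Round up: n₁ = 78, giving n₂ = 2 × 78 = 156.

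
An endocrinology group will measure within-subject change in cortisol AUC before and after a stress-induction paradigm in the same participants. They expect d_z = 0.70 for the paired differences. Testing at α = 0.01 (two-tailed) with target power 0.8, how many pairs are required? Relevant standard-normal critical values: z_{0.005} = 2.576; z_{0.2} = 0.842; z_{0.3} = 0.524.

n = 24 pairs

For a paired (one-sample on differences) test: n = ((z_{α/2} + z_β) / d)².
z_{α/2} + z_β = 2.576 + 0.842 = 3.418.
n = (3.418 / 0.70)² = 4.883² = 23.84.
Round up.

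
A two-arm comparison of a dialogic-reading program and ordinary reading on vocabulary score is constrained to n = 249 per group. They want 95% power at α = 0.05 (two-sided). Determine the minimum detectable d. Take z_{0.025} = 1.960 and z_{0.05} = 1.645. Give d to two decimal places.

d_min ≈ 0.32

For two independent groups of n = 249 each: d_min = (z_{α/2} + z_β)·√(2/n).
z-sum = 1.960 + 1.645 = 3.605.
d_min = 3.605 × √(2/249) = 3.605 × 0.0896 = 0.323.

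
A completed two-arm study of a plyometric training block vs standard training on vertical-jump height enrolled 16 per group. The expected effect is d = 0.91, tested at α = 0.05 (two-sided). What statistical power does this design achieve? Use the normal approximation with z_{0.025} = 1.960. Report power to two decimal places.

For two equal groups, power = Φ(d·√(n/2) − z_{α/2}).
d·√(n/2) = 0.91 × √(16/2) = 0.91 × 2.828 = 2.574.
z_β = 2.574 − 1.960 = 0.614.
Power = Φ(0.614) = 0.730.

power ≈ 0.73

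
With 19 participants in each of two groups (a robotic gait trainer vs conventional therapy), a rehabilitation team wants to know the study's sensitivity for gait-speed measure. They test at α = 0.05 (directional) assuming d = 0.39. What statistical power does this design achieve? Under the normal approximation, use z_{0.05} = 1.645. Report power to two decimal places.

power ≈ 0.33

For two equal groups, power = Φ(d·√(n/2) − z_{α}).
d·√(n/2) = 0.39 × √(19/2) = 0.39 × 3.082 = 1.202.
z_β = 1.202 − 1.645 = -0.443.
Power = Φ(-0.443) = 0.329.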